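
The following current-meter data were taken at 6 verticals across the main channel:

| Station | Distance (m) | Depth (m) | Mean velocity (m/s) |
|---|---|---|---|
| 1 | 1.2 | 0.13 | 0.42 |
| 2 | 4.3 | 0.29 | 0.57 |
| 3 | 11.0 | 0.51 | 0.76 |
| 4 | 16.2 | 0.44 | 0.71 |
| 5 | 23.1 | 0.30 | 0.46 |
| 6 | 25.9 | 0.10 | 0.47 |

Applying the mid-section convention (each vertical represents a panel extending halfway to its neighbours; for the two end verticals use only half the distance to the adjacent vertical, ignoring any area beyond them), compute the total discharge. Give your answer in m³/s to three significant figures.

w_1 = (4.3 − 1.2)/2 = 1.55 m; q_1 = 0.42 × 0.13 × 1.55 = 0.08463 m³/s
w_2 = (11.0 − 1.2)/2 = 4.9 m; q_2 = 0.57 × 0.29 × 4.9 = 0.8100 m³/s
w_3 = (16.2 − 4.3)/2 = 5.95 m; q_3 = 0.76 × 0.51 × 5.95 = 2.306 m³/s
w_4 = (23.1 − 11.0)/2 = 6.05 m; q_4 = 0.71 × 0.44 × 6.05 = 1.890 m³/s
w_5 = (25.9 − 16.2)/2 = 4.85 m; q_5 = 0.46 × 0.30 × 4.85 = 0.6693 m³/s
w_6 = (25.9 − 23.1)/2 = 1.4 m; q_6 = 0.47 × 0.10 × 1.4 = 0.06580 m³/s
Q = Σ qᵢ = 5.826 m³/s

5.83 m³/s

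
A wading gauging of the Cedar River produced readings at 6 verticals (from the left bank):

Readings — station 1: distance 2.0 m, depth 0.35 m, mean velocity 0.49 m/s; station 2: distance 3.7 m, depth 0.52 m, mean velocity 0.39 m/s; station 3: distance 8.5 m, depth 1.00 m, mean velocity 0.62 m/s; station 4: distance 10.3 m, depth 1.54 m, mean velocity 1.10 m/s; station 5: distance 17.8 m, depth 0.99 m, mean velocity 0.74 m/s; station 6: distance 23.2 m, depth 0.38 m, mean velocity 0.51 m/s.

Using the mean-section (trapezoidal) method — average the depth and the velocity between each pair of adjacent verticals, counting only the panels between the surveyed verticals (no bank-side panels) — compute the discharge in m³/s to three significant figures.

15.2 m³/s

Panel 1-2: Δb = 1.7 m, d̄ = (0.35+0.52)/2 = 0.435, v̄ = (0.49+0.39)/2 = 0.44 → q = 1.7×0.435×0.44 = 0.3254 m³/s
Panel 2-3: Δb = 4.8 m, d̄ = (0.52+1.00)/2 = 0.76, v̄ = (0.39+0.62)/2 = 0.505 → q = 4.8×0.76×0.505 = 1.842 m³/s
Panel 3-4: Δb = 1.8 m, d̄ = (1.00+1.54)/2 = 1.27, v̄ = (0.62+1.10)/2 = 0.86 → q = 1.8×1.27×0.86 = 1.966 m³/s
Panel 4-5: Δb = 7.5 m, d̄ = (1.54+0.99)/2 = 1.265, v̄ = (1.10+0.74)/2 = 0.92 → q = 7.5×1.265×0.92 = 8.729 m³/s
Panel 5-6: Δb = 5.4 m, d̄ = (0.99+0.38)/2 = 0.685, v̄ = (0.74+0.51)/2 = 0.625 → q = 5.4×0.685×0.625 = 2.312 m³/s
Q = Σ q = 15.17 m³/s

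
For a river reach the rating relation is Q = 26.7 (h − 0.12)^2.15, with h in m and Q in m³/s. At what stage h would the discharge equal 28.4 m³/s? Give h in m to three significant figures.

h − h₀ = (Q/C)^(1/b) = (28.4/26.7)^(1/2.15) = 1.029 m
h = 0.12 + 1.029 = 1.149 m

1.15 m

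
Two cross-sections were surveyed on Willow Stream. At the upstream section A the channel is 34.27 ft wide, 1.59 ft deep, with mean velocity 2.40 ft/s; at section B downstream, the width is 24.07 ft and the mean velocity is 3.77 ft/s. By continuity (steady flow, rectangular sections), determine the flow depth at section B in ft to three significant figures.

1.44 ft

Q = A₁V₁ = (34.27×1.59) × 2.40 = 130.8 ft³/s
d₂ = Q/(b₂ V₂) = 130.8/(24.07×3.77) = 1.441 ft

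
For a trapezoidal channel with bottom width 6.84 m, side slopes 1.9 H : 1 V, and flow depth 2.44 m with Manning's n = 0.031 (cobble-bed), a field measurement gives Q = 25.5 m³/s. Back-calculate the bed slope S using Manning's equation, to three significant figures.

A = (b + z·y)·y = (6.84 + 1.9×2.44)×2.44 = 28.00 m²
P = b + 2y√(1+z²) = 6.84 + 2×2.44×√(1+1.9²) = 17.32 m
R = A/P = 28.00/17.32 = 1.617 m
S = (Q·n / (1·A·R^(2/3)))² = (25.5×0.031 / (1×28.00×1.378))² = 0.0004199

0.000420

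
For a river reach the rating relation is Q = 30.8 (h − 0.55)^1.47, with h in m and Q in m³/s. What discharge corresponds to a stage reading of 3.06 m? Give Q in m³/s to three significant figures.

Q = 30.8 × (3.06 − 0.55)^1.47 = 30.8 × 2.51^1.47 = 119.1 m³/s

119 m³/s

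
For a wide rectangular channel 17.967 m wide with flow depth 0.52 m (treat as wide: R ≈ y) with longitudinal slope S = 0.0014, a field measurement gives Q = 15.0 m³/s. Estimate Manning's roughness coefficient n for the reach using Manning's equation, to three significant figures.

0.0151

A = b·y = 17.967 × 0.52 = 9.343 m²
Wide channel: R ≈ y = 0.52 m
n = (1/Q)·A·R^(2/3)·S^(1/2) = (1/15.0) × 9.343 × 0.6466 × 0.03742 = 0.01507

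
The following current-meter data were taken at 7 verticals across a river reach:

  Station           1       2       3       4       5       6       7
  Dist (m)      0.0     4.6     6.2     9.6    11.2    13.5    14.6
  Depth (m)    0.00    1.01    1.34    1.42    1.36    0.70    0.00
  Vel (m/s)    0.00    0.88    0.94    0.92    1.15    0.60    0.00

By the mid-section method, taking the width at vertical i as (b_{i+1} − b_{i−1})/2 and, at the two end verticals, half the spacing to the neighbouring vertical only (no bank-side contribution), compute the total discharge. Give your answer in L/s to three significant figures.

w_2 = (6.2 − 0.0)/2 = 3.1 m; q_2 = 0.88 × 1.01 × 3.1 = 2.755 m³/s
w_3 = (9.6 − 4.6)/2 = 2.5 m; q_3 = 0.94 × 1.34 × 2.5 = 3.149 m³/s
w_4 = (11.2 − 6.2)/2 = 2.5 m; q_4 = 0.92 × 1.42 × 2.5 = 3.266 m³/s
w_5 = (13.5 − 9.6)/2 = 1.95 m; q_5 = 1.15 × 1.36 × 1.95 = 3.050 m³/s
w_6 = (14.6 − 11.2)/2 = 1.7 m; q_6 = 0.60 × 0.70 × 1.7 = 0.7140 m³/s
Stations 1, 7 contribute zero (depth or velocity is 0).
Q = Σ qᵢ = 12.93 m³/s
= 12.93 × 1000 = 12930 L/s

12900 L/s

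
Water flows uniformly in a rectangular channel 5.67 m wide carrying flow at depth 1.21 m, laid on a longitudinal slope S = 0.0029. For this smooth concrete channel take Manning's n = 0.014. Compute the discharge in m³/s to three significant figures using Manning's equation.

A = b·y = 5.67 × 1.21 = 6.861 m²
P = b + 2y = 5.67 + 2×1.21 = 8.090 m
R = A/P = 6.861/8.090 = 0.8480 m
Q = (1/n)·A·R^(2/3)·S^(1/2) = (1/0.014) × 6.861 × 0.8480^(2/3) × 0.0029^(1/2) = 23.64 m³/s

23.6 m³/s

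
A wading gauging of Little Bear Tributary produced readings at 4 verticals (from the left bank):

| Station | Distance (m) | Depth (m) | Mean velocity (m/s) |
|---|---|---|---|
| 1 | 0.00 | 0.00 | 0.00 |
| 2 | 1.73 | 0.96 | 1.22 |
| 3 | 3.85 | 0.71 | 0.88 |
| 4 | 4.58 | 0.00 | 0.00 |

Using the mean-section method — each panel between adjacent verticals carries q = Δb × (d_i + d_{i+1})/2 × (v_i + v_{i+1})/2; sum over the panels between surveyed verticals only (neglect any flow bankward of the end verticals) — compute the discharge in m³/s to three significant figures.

Panel 1-2: Δb = 1.73 m, d̄ = (0.00+0.96)/2 = 0.48, v̄ = (0.00+1.22)/2 = 0.61 → q = 1.73×0.48×0.61 = 0.5065 m³/s
Panel 2-3: Δb = 2.12 m, d̄ = (0.96+0.71)/2 = 0.835, v̄ = (1.22+0.88)/2 = 1.05 → q = 2.12×0.835×1.05 = 1.859 m³/s
Panel 3-4: Δb = 0.73 m, d̄ = (0.71+0.00)/2 = 0.355, v̄ = (0.88+0.00)/2 = 0.44 → q = 0.73×0.355×0.44 = 0.1140 m³/s
Q = Σ q = 2.479 m³/s

2.48 m³/s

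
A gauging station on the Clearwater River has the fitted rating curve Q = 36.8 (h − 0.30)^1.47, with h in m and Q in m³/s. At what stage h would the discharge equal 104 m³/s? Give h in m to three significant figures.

2.33 m

h − h₀ = (Q/C)^(1/b) = (104/36.8)^(1/1.47) = 2.027 m
h = 0.30 + 2.027 = 2.327 m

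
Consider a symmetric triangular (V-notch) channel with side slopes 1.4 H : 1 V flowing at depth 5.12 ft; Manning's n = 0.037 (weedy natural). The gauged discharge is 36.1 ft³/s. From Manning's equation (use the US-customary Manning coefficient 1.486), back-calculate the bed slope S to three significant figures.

A = z·y² = 1.4×5.12² = 36.70 ft²
P = 2y√(1+z²) = 2×5.12×√(1+1.4²) = 17.62 ft
R = A/P = 36.70/17.62 = 2.083 ft
S = (Q·n / (1.486·A·R^(2/3)))² = (36.1×0.037 / (1.486×36.70×1.631))² = 0.0002255

0.000225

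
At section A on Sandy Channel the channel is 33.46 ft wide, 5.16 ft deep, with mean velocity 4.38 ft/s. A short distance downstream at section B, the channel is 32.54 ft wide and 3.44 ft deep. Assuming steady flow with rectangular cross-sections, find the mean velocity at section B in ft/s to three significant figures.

Q = A₁V₁ = (33.46×5.16) × 4.38 = 756.2 ft³/s
A₂ = 32.54 × 3.44 = 111.9 ft²
V₂ = Q/A₂ = 756.2/111.9 = 6.756 ft/s

6.76 ft/s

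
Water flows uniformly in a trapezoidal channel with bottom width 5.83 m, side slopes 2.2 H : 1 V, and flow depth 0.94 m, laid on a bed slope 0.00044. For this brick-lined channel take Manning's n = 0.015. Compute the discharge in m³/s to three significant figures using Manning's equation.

8.31 m³/s

A = (b + z·y)·y = (5.83 + 2.2×0.94)×0.94 = 7.424 m²
P = b + 2y√(1+z²) = 5.83 + 2×0.94×√(1+2.2²) = 10.37 m
R = A/P = 7.424/10.37 = 0.7157 m
Q = (1/n)·A·R^(2/3)·S^(1/2) = (1/0.015) × 7.424 × 0.7157^(2/3) × 0.00044^(1/2) = 8.307 m³/s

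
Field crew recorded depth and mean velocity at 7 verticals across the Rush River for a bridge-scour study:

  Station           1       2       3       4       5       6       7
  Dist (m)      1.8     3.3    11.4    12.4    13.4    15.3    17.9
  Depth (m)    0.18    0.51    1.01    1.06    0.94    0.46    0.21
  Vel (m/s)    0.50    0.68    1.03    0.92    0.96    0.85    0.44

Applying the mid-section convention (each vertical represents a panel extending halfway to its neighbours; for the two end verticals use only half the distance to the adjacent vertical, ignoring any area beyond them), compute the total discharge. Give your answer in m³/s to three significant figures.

w_1 = (3.3 − 1.8)/2 = 0.75 m; q_1 = 0.50 × 0.18 × 0.75 = 0.06750 m³/s
w_2 = (11.4 − 1.8)/2 = 4.8 m; q_2 = 0.68 × 0.51 × 4.8 = 1.665 m³/s
w_3 = (12.4 − 3.3)/2 = 4.55 m; q_3 = 1.03 × 1.01 × 4.55 = 4.733 m³/s
w_4 = (13.4 − 11.4)/2 = 1 m; q_4 = 0.92 × 1.06 × 1 = 0.9752 m³/s
w_5 = (15.3 − 12.4)/2 = 1.45 m; q_5 = 0.96 × 0.94 × 1.45 = 1.308 m³/s
w_6 = (17.9 − 13.4)/2 = 2.25 m; q_6 = 0.85 × 0.46 × 2.25 = 0.8798 m³/s
w_7 = (17.9 − 15.3)/2 = 1.3 m; q_7 = 0.44 × 0.21 × 1.3 = 0.1201 m³/s
Q = Σ qᵢ = 9.749 m³/s

9.75 m³/s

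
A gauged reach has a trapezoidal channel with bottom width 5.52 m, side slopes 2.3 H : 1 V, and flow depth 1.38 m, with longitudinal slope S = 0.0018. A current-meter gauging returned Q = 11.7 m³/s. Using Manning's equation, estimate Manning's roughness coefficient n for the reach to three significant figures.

0.0425

A = (b + z·y)·y = (5.52 + 2.3×1.38)×1.38 = 12.00 m²
P = b + 2y√(1+z²) = 5.52 + 2×1.38×√(1+2.3²) = 12.44 m
R = A/P = 12.00/12.44 = 0.9643 m
n = (1/Q)·A·R^(2/3)·S^(1/2) = (1/11.7) × 12.00 × 0.9760 × 0.04243 = 0.04246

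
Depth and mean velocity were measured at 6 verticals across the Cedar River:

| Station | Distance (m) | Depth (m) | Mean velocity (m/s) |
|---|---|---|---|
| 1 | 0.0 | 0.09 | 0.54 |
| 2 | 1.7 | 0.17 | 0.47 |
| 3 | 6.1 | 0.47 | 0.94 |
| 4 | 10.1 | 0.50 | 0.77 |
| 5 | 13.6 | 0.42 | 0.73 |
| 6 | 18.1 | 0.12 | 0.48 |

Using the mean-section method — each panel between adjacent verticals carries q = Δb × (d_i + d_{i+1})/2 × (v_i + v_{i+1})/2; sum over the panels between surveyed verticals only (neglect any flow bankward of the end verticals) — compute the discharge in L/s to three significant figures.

4710 L/s

Panel 1-2: Δb = 1.7 m, d̄ = (0.09+0.17)/2 = 0.13, v̄ = (0.54+0.47)/2 = 0.505 → q = 1.7×0.13×0.505 = 0.1116 m³/s
Panel 2-3: Δb = 4.4 m, d̄ = (0.17+0.47)/2 = 0.32, v̄ = (0.47+0.94)/2 = 0.705 → q = 4.4×0.32×0.705 = 0.9926 m³/s
Panel 3-4: Δb = 4 m, d̄ = (0.47+0.50)/2 = 0.485, v̄ = (0.94+0.77)/2 = 0.855 → q = 4×0.485×0.855 = 1.659 m³/s
Panel 4-5: Δb = 3.5 m, d̄ = (0.50+0.42)/2 = 0.46, v̄ = (0.77+0.73)/2 = 0.75 → q = 3.5×0.46×0.75 = 1.208 m³/s
Panel 5-6: Δb = 4.5 m, d̄ = (0.42+0.12)/2 = 0.27, v̄ = (0.73+0.48)/2 = 0.605 → q = 4.5×0.27×0.605 = 0.7351 m³/s
Q = Σ q = 4.706 m³/s
= 4.706 × 1000 = 4706 L/s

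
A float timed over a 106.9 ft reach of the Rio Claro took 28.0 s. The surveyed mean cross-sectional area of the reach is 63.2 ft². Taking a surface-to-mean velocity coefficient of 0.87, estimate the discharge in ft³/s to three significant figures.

v_surface = L / t̄ = 106.9 / 28 = 3.818 ft/s
v_mean = 0.87 × 3.818 = 3.322 ft/s
Q = A × v_mean = 63.2 × 3.322 = 209.9 ft³/s

210 ft³/s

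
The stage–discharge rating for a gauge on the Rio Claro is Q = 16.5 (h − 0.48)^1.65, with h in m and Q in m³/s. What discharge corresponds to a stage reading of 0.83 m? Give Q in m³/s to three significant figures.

Q = 16.5 × (0.83 − 0.48)^1.65 = 16.5 × 0.35^1.65 = 2.919 m³/s

2.92 m³/s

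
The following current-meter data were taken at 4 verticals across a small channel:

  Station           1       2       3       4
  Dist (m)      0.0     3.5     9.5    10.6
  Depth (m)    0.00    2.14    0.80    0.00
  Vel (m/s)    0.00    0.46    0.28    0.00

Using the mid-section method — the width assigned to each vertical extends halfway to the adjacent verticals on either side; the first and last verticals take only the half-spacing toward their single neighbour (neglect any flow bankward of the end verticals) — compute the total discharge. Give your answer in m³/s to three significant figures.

5.47 m³/s

w_2 = (9.5 − 0.0)/2 = 4.75 m; q_2 = 0.46 × 2.14 × 4.75 = 4.676 m³/s
w_3 = (10.6 − 3.5)/2 = 3.55 m; q_3 = 0.28 × 0.80 × 3.55 = 0.7952 m³/s
Stations 1, 4 contribute zero (depth or velocity is 0).
Q = Σ qᵢ = 5.471 m³/s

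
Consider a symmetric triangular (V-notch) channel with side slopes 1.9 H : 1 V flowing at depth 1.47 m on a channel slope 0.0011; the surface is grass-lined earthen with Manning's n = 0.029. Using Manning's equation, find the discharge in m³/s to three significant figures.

A = z·y² = 1.9×1.47² = 4.106 m²
P = 2y√(1+z²) = 2×1.47×√(1+1.9²) = 6.312 m
R = A/P = 4.106/6.312 = 0.6504 m
Q = (1/n)·A·R^(2/3)·S^(1/2) = (1/0.029) × 4.106 × 0.6504^(2/3) × 0.0011^(1/2) = 3.525 m³/s

3.52 m³/s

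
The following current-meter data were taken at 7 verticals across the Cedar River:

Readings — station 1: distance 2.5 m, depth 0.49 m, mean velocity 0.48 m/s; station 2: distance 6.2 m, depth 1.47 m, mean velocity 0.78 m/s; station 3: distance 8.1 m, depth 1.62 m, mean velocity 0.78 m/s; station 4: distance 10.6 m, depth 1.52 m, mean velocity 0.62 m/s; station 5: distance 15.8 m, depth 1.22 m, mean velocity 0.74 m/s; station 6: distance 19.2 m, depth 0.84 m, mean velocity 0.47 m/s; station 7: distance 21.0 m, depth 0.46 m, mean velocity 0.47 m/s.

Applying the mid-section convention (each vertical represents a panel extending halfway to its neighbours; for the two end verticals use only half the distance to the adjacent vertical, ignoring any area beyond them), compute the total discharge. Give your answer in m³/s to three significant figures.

w_1 = (6.2 − 2.5)/2 = 1.85 m; q_1 = 0.48 × 0.49 × 1.85 = 0.4351 m³/s
w_2 = (8.1 − 2.5)/2 = 2.8 m; q_2 = 0.78 × 1.47 × 2.8 = 3.210 m³/s
w_3 = (10.6 − 6.2)/2 = 2.2 m; q_3 = 0.78 × 1.62 × 2.2 = 2.780 m³/s
w_4 = (15.8 − 8.1)/2 = 3.85 m; q_4 = 0.62 × 1.52 × 3.85 = 3.628 m³/s
w_5 = (19.2 − 10.6)/2 = 4.3 m; q_5 = 0.74 × 1.22 × 4.3 = 3.882 m³/s
w_6 = (21.0 − 15.8)/2 = 2.6 m; q_6 = 0.47 × 0.84 × 2.6 = 1.026 m³/s
w_7 = (21.0 − 19.2)/2 = 0.9 m; q_7 = 0.47 × 0.46 × 0.9 = 0.1946 m³/s
Q = Σ qᵢ = 15.16 m³/s

15.2 m³/s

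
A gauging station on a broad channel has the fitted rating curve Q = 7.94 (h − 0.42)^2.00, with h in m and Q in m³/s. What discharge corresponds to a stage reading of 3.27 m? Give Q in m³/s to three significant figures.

64.5 m³/s

Q = 7.94 × (3.27 − 0.42)^2.00 = 7.94 × 2.85^2.00 = 64.49 m³/s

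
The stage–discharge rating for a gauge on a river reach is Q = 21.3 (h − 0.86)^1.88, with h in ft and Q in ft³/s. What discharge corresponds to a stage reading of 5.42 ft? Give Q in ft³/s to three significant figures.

Q = 21.3 × (5.42 − 0.86)^1.88 = 21.3 × 4.56^1.88 = 369.2 ft³/s

369 ft³/s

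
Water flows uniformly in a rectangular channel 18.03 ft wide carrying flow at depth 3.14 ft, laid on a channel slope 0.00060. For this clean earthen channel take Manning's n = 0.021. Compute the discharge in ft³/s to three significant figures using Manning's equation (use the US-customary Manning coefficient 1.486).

A = b·y = 18.03 × 3.14 = 56.61 ft²
P = b + 2y = 18.03 + 2×3.14 = 24.31 ft
R = A/P = 56.61/24.31 = 2.329 ft
Q = (1.486/n)·A·R^(2/3)·S^(1/2) = (1.486/0.021) × 56.61 × 2.329^(2/3) × 0.00060^(1/2) = 172.4 ft³/s

172 ft³/s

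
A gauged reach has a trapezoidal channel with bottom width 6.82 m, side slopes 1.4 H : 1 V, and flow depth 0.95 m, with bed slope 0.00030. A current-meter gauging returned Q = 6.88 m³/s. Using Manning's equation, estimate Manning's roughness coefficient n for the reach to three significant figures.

A = (b + z·y)·y = (6.82 + 1.4×0.95)×0.95 = 7.743 m²
P = b + 2y√(1+z²) = 6.82 + 2×0.95×√(1+1.4²) = 10.09 m
R = A/P = 7.743/10.09 = 0.7674 m
n = (1/Q)·A·R^(2/3)·S^(1/2) = (1/6.88) × 7.743 × 0.8382 × 0.01732 = 0.01634

0.0163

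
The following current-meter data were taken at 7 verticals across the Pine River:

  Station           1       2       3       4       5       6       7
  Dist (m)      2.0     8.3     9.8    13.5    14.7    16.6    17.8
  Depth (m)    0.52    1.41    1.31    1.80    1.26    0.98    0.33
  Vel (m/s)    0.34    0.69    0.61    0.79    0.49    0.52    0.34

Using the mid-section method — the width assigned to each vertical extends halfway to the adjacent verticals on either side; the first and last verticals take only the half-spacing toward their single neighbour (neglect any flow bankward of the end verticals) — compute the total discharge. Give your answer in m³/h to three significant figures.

w_1 = (8.3 − 2.0)/2 = 3.15 m; q_1 = 0.34 × 0.52 × 3.15 = 0.5569 m³/s
w_2 = (9.8 − 2.0)/2 = 3.9 m; q_2 = 0.69 × 1.41 × 3.9 = 3.794 m³/s
w_3 = (13.5 − 8.3)/2 = 2.6 m; q_3 = 0.61 × 1.31 × 2.6 = 2.078 m³/s
w_4 = (14.7 − 9.8)/2 = 2.45 m; q_4 = 0.79 × 1.80 × 2.45 = 3.484 m³/s
w_5 = (16.6 − 13.5)/2 = 1.55 m; q_5 = 0.49 × 1.26 × 1.55 = 0.9570 m³/s
w_6 = (17.8 − 14.7)/2 = 1.55 m; q_6 = 0.52 × 0.98 × 1.55 = 0.7899 m³/s
w_7 = (17.8 − 16.6)/2 = 0.6 m; q_7 = 0.34 × 0.33 × 0.6 = 0.06732 m³/s
Q = Σ qᵢ = 11.73 m³/s
= 11.73 × 3600 = 42220 m³/h

42200 m³/h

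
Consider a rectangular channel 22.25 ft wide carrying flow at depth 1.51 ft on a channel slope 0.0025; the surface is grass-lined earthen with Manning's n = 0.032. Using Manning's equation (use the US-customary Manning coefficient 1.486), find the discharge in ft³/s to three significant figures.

94.3 ft³/s

A = b·y = 22.25 × 1.51 = 33.60 ft²
P = b + 2y = 22.25 + 2×1.51 = 25.27 ft
R = A/P = 33.60/25.27 = 1.330 ft
Q = (1.486/n)·A·R^(2/3)·S^(1/2) = (1.486/0.032) × 33.60 × 1.330^(2/3) × 0.0025^(1/2) = 94.32 ft³/s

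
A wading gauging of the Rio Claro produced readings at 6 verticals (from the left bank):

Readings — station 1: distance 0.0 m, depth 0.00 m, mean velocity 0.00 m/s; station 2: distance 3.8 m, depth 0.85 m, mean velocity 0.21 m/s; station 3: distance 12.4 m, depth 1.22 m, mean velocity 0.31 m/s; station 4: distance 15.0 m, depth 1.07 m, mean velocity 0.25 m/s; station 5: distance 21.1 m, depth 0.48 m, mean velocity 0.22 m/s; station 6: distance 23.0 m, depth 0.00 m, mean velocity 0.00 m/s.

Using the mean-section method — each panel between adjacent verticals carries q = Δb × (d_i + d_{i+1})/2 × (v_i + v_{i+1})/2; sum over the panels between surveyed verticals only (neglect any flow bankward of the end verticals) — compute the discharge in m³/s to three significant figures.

Panel 1-2: Δb = 3.8 m, d̄ = (0.00+0.85)/2 = 0.425, v̄ = (0.00+0.21)/2 = 0.105 → q = 3.8×0.425×0.105 = 0.1696 m³/s
Panel 2-3: Δb = 8.6 m, d̄ = (0.85+1.22)/2 = 1.035, v̄ = (0.21+0.31)/2 = 0.26 → q = 8.6×1.035×0.26 = 2.314 m³/s
Panel 3-4: Δb = 2.6 m, d̄ = (1.22+1.07)/2 = 1.145, v̄ = (0.31+0.25)/2 = 0.28 → q = 2.6×1.145×0.28 = 0.8336 m³/s
Panel 4-5: Δb = 6.1 m, d̄ = (1.07+0.48)/2 = 0.775, v̄ = (0.25+0.22)/2 = 0.235 → q = 6.1×0.775×0.235 = 1.111 m³/s
Panel 5-6: Δb = 1.9 m, d̄ = (0.48+0.00)/2 = 0.24, v̄ = (0.22+0.00)/2 = 0.11 → q = 1.9×0.24×0.11 = 0.05016 m³/s
Q = Σ q = 4.479 m³/s

4.48 m³/s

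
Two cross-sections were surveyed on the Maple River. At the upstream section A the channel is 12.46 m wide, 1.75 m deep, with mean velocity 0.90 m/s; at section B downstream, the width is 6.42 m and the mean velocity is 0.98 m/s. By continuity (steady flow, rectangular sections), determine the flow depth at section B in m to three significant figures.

Q = A₁V₁ = (12.46×1.75) × 0.90 = 19.62 m³/s
d₂ = Q/(b₂ V₂) = 19.62/(6.42×0.98) = 3.119 m

3.12 m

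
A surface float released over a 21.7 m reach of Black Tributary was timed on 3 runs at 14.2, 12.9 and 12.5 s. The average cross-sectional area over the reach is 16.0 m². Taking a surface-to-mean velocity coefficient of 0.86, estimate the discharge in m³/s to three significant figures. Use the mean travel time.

22.6 m³/s

t̄ = (14.2 + 12.9 + 12.5) / 3 = 13.2 s
v_surface = L / t̄ = 21.7 / 13.2 = 1.644 m/s
v_mean = 0.86 × 1.644 = 1.414 m/s
Q = A × v_mean = 16.0 × 1.414 = 22.62 m³/s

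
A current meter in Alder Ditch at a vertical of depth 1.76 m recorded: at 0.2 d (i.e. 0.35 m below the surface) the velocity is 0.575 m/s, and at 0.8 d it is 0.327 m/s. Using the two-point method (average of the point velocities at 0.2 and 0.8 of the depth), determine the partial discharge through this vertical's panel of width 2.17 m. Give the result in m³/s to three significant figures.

v̄ = (0.575 + 0.327) / 2 = 0.4510 m/s
q = v̄ × d × w = 0.4510 × 1.76 × 2.17 = 1.722 m³/s

1.72 m³/s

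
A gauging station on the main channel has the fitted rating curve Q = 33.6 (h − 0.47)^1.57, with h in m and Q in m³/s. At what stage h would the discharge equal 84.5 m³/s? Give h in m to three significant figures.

2.27 m

h − h₀ = (Q/C)^(1/b) = (84.5/33.6)^(1/1.57) = 1.799 m
h = 0.47 + 1.799 = 2.269 m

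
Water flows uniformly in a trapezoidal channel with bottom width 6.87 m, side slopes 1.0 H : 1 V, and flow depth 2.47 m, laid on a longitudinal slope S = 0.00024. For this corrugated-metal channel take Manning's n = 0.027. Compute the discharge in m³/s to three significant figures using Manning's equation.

A = (b + z·y)·y = (6.87 + 1.0×2.47)×2.47 = 23.07 m²
P = b + 2y√(1+z²) = 6.87 + 2×2.47×√(1+1.0²) = 13.86 m
R = A/P = 23.07/13.86 = 1.665 m
Q = (1/n)·A·R^(2/3)·S^(1/2) = (1/0.027) × 23.07 × 1.665^(2/3) × 0.00024^(1/2) = 18.59 m³/s

18.6 m³/s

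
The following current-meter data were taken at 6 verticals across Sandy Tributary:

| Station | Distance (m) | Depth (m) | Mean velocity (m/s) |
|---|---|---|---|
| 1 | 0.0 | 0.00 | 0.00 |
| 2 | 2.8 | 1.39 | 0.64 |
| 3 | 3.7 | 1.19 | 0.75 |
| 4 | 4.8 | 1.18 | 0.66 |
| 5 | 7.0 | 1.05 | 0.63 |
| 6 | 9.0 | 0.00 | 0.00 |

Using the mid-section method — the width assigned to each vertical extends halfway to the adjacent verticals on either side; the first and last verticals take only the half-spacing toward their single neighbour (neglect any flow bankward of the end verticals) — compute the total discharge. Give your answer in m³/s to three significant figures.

w_2 = (3.7 − 0.0)/2 = 1.85 m; q_2 = 0.64 × 1.39 × 1.85 = 1.646 m³/s
w_3 = (4.8 − 2.8)/2 = 1 m; q_3 = 0.75 × 1.19 × 1 = 0.8925 m³/s
w_4 = (7.0 − 3.7)/2 = 1.65 m; q_4 = 0.66 × 1.18 × 1.65 = 1.285 m³/s
w_5 = (9.0 − 4.8)/2 = 2.1 m; q_5 = 0.63 × 1.05 × 2.1 = 1.389 m³/s
Stations 1, 6 contribute zero (depth or velocity is 0).
Q = Σ qᵢ = 5.212 m³/s

5.21 m³/s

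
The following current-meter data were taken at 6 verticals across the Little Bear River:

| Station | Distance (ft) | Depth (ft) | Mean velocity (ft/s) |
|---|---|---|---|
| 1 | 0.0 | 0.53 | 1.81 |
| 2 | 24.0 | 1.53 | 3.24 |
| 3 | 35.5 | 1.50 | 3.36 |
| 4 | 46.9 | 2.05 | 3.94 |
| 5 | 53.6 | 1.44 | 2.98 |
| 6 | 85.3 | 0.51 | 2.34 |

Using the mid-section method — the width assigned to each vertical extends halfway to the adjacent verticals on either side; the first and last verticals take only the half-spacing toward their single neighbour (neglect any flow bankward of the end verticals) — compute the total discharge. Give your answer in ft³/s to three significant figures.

332 ft³/s

w_1 = (24.0 − 0.0)/2 = 12 ft; q_1 = 1.81 × 0.53 × 12 = 11.51 ft³/s
w_2 = (35.5 − 0.0)/2 = 17.75 ft; q_2 = 3.24 × 1.53 × 17.75 = 87.99 ft³/s
w_3 = (46.9 − 24.0)/2 = 11.45 ft; q_3 = 3.36 × 1.50 × 11.45 = 57.71 ft³/s
w_4 = (53.6 − 35.5)/2 = 9.05 ft; q_4 = 3.94 × 2.05 × 9.05 = 73.10 ft³/s
w_5 = (85.3 − 46.9)/2 = 19.2 ft; q_5 = 2.98 × 1.44 × 19.2 = 82.39 ft³/s
w_6 = (85.3 − 53.6)/2 = 15.85 ft; q_6 = 2.34 × 0.51 × 15.85 = 18.92 ft³/s
Q = Σ qᵢ = 331.6 ft³/s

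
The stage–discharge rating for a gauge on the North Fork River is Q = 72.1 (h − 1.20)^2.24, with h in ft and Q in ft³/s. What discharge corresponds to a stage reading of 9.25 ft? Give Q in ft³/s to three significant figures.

Q = 72.1 × (9.25 − 1.20)^2.24 = 72.1 × 8.05^2.24 = 7708 ft³/s

7710 ft³/s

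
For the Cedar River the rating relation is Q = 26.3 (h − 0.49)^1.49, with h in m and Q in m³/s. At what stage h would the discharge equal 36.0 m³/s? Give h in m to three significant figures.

1.72 m

h − h₀ = (Q/C)^(1/b) = (36.0/26.3)^(1/1.49) = 1.235 m
h = 0.49 + 1.235 = 1.725 m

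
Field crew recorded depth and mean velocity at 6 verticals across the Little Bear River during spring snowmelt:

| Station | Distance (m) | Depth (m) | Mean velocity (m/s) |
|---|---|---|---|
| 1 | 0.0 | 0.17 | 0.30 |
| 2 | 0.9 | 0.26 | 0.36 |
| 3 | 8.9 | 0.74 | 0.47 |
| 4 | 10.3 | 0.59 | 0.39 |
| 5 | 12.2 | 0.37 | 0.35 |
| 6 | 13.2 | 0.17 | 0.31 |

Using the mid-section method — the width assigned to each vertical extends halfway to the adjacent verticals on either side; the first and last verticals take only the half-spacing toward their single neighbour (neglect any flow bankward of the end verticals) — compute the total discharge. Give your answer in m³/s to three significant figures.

w_1 = (0.9 − 0.0)/2 = 0.45 m; q_1 = 0.30 × 0.17 × 0.45 = 0.02295 m³/s
w_2 = (8.9 − 0.0)/2 = 4.45 m; q_2 = 0.36 × 0.26 × 4.45 = 0.4165 m³/s
w_3 = (10.3 − 0.9)/2 = 4.7 m; q_3 = 0.47 × 0.74 × 4.7 = 1.635 m³/s
w_4 = (12.2 − 8.9)/2 = 1.65 m; q_4 = 0.39 × 0.59 × 1.65 = 0.3797 m³/s
w_5 = (13.2 − 10.3)/2 = 1.45 m; q_5 = 0.35 × 0.37 × 1.45 = 0.1878 m³/s
w_6 = (13.2 − 12.2)/2 = 0.5 m; q_6 = 0.31 × 0.17 × 0.5 = 0.02635 m³/s
Q = Σ qᵢ = 2.668 m³/s

2.67 m³/s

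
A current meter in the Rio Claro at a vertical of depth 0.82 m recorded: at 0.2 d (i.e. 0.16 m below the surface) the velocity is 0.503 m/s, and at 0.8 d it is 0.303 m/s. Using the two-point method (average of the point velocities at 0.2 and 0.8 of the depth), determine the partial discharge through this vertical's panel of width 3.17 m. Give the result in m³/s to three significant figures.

1.05 m³/s

v̄ = (0.503 + 0.303) / 2 = 0.4030 m/s
q = v̄ × d × w = 0.4030 × 0.82 × 3.17 = 1.048 m³/s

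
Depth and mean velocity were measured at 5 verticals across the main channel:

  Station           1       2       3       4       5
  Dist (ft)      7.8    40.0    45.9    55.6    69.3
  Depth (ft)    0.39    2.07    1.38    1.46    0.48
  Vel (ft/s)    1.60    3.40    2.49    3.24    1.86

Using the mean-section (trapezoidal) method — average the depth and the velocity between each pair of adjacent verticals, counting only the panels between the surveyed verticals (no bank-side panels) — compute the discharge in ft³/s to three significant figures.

Panel 1-2: Δb = 32.2 ft, d̄ = (0.39+2.07)/2 = 1.23, v̄ = (1.60+3.40)/2 = 2.5 → q = 32.2×1.23×2.5 = 99.02 ft³/s
Panel 2-3: Δb = 5.9 ft, d̄ = (2.07+1.38)/2 = 1.725, v̄ = (3.40+2.49)/2 = 2.945 → q = 5.9×1.725×2.945 = 29.97 ft³/s
Panel 3-4: Δb = 9.7 ft, d̄ = (1.38+1.46)/2 = 1.42, v̄ = (2.49+3.24)/2 = 2.865 → q = 9.7×1.42×2.865 = 39.46 ft³/s
Panel 4-5: Δb = 13.7 ft, d̄ = (1.46+0.48)/2 = 0.97, v̄ = (3.24+1.86)/2 = 2.55 → q = 13.7×0.97×2.55 = 33.89 ft³/s
Q = Σ q = 202.3 ft³/s

202 ft³/s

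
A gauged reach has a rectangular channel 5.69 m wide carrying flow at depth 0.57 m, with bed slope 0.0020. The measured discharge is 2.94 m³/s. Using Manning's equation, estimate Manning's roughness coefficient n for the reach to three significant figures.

A = b·y = 5.69 × 0.57 = 3.243 m²
P = b + 2y = 5.69 + 2×0.57 = 6.830 m
R = A/P = 3.243/6.830 = 0.4749 m
n = (1/Q)·A·R^(2/3)·S^(1/2) = (1/2.94) × 3.243 × 0.6087 × 0.04472 = 0.03003

0.0300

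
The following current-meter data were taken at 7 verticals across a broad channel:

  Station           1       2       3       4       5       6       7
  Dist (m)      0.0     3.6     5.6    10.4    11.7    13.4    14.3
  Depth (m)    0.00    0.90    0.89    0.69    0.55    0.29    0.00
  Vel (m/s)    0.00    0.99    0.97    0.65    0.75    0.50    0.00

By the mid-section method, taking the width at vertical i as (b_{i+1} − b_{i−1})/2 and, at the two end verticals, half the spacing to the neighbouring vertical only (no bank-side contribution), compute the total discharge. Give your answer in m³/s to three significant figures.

7.61 m³/s

w_2 = (5.6 − 0.0)/2 = 2.8 m; q_2 = 0.99 × 0.90 × 2.8 = 2.495 m³/s
w_3 = (10.4 − 3.6)/2 = 3.4 m; q_3 = 0.97 × 0.89 × 3.4 = 2.935 m³/s
w_4 = (11.7 − 5.6)/2 = 3.05 m; q_4 = 0.65 × 0.69 × 3.05 = 1.368 m³/s
w_5 = (13.4 − 10.4)/2 = 1.5 m; q_5 = 0.75 × 0.55 × 1.5 = 0.6188 m³/s
w_6 = (14.3 − 11.7)/2 = 1.3 m; q_6 = 0.50 × 0.29 × 1.3 = 0.1885 m³/s
Stations 1, 7 contribute zero (depth or velocity is 0).
Q = Σ qᵢ = 7.605 m³/s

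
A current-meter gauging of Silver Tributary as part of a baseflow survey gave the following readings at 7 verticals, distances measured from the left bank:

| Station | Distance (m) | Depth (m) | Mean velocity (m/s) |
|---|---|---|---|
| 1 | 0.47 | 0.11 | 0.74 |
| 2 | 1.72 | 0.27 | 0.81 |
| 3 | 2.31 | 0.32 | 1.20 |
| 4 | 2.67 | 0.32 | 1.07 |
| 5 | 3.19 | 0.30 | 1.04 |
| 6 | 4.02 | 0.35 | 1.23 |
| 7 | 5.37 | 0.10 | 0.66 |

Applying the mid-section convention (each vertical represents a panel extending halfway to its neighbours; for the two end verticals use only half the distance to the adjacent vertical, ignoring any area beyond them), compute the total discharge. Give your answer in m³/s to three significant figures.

1.31 m³/s

w_1 = (1.72 − 0.47)/2 = 0.625 m; q_1 = 0.74 × 0.11 × 0.625 = 0.05088 m³/s
w_2 = (2.31 − 0.47)/2 = 0.92 m; q_2 = 0.81 × 0.27 × 0.92 = 0.2012 m³/s
w_3 = (2.67 − 1.72)/2 = 0.475 m; q_3 = 1.20 × 0.32 × 0.475 = 0.1824 m³/s
w_4 = (3.19 − 2.31)/2 = 0.44 m; q_4 = 1.07 × 0.32 × 0.44 = 0.1507 m³/s
w_5 = (4.02 − 2.67)/2 = 0.675 m; q_5 = 1.04 × 0.30 × 0.675 = 0.2106 m³/s
w_6 = (5.37 − 3.19)/2 = 1.09 m; q_6 = 1.23 × 0.35 × 1.09 = 0.4692 m³/s
w_7 = (5.37 − 4.02)/2 = 0.675 m; q_7 = 0.66 × 0.10 × 0.675 = 0.04455 m³/s
Q = Σ qᵢ = 1.310 m³/s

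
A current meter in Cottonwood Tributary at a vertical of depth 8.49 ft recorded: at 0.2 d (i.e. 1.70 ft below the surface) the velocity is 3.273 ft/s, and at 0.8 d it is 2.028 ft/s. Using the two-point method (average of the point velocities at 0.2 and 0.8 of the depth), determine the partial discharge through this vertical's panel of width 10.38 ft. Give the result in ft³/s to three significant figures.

v̄ = (3.273 + 2.028) / 2 = 2.651 ft/s
q = v̄ × d × w = 2.651 × 8.49 × 10.38 = 233.6 ft³/s

234 ft³/s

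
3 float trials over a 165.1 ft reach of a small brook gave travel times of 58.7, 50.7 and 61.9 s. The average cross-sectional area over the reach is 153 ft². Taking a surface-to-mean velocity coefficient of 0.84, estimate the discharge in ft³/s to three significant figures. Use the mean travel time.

372 ft³/s

t̄ = (58.7 + 50.7 + 61.9) / 3 = 57.1 s
v_surface = L / t̄ = 165.1 / 57.1 = 2.891 ft/s
v_mean = 0.84 × 2.891 = 2.429 ft/s
Q = A × v_mean = 153 × 2.429 = 371.6 ft³/s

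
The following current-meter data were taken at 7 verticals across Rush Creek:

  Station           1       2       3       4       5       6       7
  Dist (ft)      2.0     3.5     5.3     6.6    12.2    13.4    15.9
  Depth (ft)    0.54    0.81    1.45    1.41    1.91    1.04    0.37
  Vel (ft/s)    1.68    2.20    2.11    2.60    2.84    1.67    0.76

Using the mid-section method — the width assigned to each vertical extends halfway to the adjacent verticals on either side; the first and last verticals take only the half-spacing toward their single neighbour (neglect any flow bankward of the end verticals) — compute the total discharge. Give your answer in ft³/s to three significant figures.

w_1 = (3.5 − 2.0)/2 = 0.75 ft; q_1 = 1.68 × 0.54 × 0.75 = 0.6804 ft³/s
w_2 = (5.3 − 2.0)/2 = 1.65 ft; q_2 = 2.20 × 0.81 × 1.65 = 2.940 ft³/s
w_3 = (6.6 − 3.5)/2 = 1.55 ft; q_3 = 2.11 × 1.45 × 1.55 = 4.742 ft³/s
w_4 = (12.2 − 5.3)/2 = 3.45 ft; q_4 = 2.60 × 1.41 × 3.45 = 12.65 ft³/s
w_5 = (13.4 − 6.6)/2 = 3.4 ft; q_5 = 2.84 × 1.91 × 3.4 = 18.44 ft³/s
w_6 = (15.9 − 12.2)/2 = 1.85 ft; q_6 = 1.67 × 1.04 × 1.85 = 3.213 ft³/s
w_7 = (15.9 − 13.4)/2 = 1.25 ft; q_7 = 0.76 × 0.37 × 1.25 = 0.3515 ft³/s
Q = Σ qᵢ = 43.02 ft³/s

43.0 ft³/s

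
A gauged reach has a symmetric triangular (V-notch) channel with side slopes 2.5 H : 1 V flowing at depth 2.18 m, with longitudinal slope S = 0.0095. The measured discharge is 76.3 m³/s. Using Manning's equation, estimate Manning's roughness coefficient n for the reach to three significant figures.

A = z·y² = 2.5×2.18² = 11.88 m²
P = 2y√(1+z²) = 2×2.18×√(1+2.5²) = 11.74 m
R = A/P = 11.88/11.74 = 1.012 m
n = (1/Q)·A·R^(2/3)·S^(1/2) = (1/76.3) × 11.88 × 1.008 × 0.09747 = 0.01530

0.0153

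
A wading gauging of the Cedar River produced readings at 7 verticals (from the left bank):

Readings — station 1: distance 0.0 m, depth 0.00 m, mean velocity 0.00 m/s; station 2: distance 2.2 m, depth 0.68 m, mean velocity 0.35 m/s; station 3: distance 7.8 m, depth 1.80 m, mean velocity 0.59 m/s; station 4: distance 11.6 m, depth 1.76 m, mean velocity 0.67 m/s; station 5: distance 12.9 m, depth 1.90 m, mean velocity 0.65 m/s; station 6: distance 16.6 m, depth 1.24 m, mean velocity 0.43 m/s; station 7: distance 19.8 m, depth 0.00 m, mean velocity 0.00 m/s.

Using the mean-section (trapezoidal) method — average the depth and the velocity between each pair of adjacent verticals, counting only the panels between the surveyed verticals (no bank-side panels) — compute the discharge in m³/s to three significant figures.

Panel 1-2: Δb = 2.2 m, d̄ = (0.00+0.68)/2 = 0.34, v̄ = (0.00+0.35)/2 = 0.175 → q = 2.2×0.34×0.175 = 0.1309 m³/s
Panel 2-3: Δb = 5.6 m, d̄ = (0.68+1.80)/2 = 1.24, v̄ = (0.35+0.59)/2 = 0.47 → q = 5.6×1.24×0.47 = 3.264 m³/s
Panel 3-4: Δb = 3.8 m, d̄ = (1.80+1.76)/2 = 1.78, v̄ = (0.59+0.67)/2 = 0.63 → q = 3.8×1.78×0.63 = 4.261 m³/s
Panel 4-5: Δb = 1.3 m, d̄ = (1.76+1.90)/2 = 1.83, v̄ = (0.67+0.65)/2 = 0.66 → q = 1.3×1.83×0.66 = 1.570 m³/s
Panel 5-6: Δb = 3.7 m, d̄ = (1.90+1.24)/2 = 1.57, v̄ = (0.65+0.43)/2 = 0.54 → q = 3.7×1.57×0.54 = 3.137 m³/s
Panel 6-7: Δb = 3.2 m, d̄ = (1.24+0.00)/2 = 0.62, v̄ = (0.43+0.00)/2 = 0.215 → q = 3.2×0.62×0.215 = 0.4266 m³/s
Q = Σ q = 12.79 m³/s

12.8 m³/s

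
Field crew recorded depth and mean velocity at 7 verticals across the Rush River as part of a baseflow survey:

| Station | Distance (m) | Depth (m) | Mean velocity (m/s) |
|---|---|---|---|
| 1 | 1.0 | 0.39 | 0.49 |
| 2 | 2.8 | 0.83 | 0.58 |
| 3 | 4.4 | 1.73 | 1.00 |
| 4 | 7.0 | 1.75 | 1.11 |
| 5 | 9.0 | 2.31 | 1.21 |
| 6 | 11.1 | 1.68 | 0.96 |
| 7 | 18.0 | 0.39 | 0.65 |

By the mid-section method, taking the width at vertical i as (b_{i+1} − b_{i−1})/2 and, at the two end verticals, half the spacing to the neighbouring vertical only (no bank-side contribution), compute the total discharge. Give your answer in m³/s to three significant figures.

w_1 = (2.8 − 1.0)/2 = 0.9 m; q_1 = 0.49 × 0.39 × 0.9 = 0.1720 m³/s
w_2 = (4.4 − 1.0)/2 = 1.7 m; q_2 = 0.58 × 0.83 × 1.7 = 0.8184 m³/s
w_3 = (7.0 − 2.8)/2 = 2.1 m; q_3 = 1.00 × 1.73 × 2.1 = 3.633 m³/s
w_4 = (9.0 − 4.4)/2 = 2.3 m; q_4 = 1.11 × 1.75 × 2.3 = 4.468 m³/s
w_5 = (11.1 − 7.0)/2 = 2.05 m; q_5 = 1.21 × 2.31 × 2.05 = 5.730 m³/s
w_6 = (18.0 − 9.0)/2 = 4.5 m; q_6 = 0.96 × 1.68 × 4.5 = 7.258 m³/s
w_7 = (18.0 − 11.1)/2 = 3.45 m; q_7 = 0.65 × 0.39 × 3.45 = 0.8746 m³/s
Q = Σ qᵢ = 22.95 m³/s

23.0 m³/s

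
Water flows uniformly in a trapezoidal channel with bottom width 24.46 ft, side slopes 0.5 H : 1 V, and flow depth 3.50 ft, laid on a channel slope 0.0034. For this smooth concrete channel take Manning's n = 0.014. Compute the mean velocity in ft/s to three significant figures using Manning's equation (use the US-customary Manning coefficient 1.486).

A = (b + z·y)·y = (24.46 + 0.5×3.50)×3.50 = 91.74 ft²
P = b + 2y√(1+z²) = 24.46 + 2×3.50×√(1+0.5²) = 32.29 ft
R = A/P = 91.74/32.29 = 2.841 ft
Q = (1.486/n)·A·R^(2/3)·S^(1/2) = (1.486/0.014) × 91.74 × 2.841^(2/3) × 0.0034^(1/2) = 1139 ft³/s
V = Q/A = 1139/91.74 = 12.42 ft/s

12.4 ft/s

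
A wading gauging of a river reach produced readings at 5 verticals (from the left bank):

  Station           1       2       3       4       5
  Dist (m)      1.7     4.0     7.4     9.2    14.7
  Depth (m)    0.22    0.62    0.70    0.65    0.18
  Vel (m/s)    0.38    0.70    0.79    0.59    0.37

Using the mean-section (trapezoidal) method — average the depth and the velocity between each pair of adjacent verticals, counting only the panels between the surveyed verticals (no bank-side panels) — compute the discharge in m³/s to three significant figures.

Panel 1-2: Δb = 2.3 m, d̄ = (0.22+0.62)/2 = 0.42, v̄ = (0.38+0.70)/2 = 0.54 → q = 2.3×0.42×0.54 = 0.5216 m³/s
Panel 2-3: Δb = 3.4 m, d̄ = (0.62+0.70)/2 = 0.66, v̄ = (0.70+0.79)/2 = 0.745 → q = 3.4×0.66×0.745 = 1.672 m³/s
Panel 3-4: Δb = 1.8 m, d̄ = (0.70+0.65)/2 = 0.675, v̄ = (0.79+0.59)/2 = 0.69 → q = 1.8×0.675×0.69 = 0.8384 m³/s
Panel 4-5: Δb = 5.5 m, d̄ = (0.65+0.18)/2 = 0.415, v̄ = (0.59+0.37)/2 = 0.48 → q = 5.5×0.415×0.48 = 1.096 m³/s
Q = Σ q = 4.127 m³/s

4.13 m³/s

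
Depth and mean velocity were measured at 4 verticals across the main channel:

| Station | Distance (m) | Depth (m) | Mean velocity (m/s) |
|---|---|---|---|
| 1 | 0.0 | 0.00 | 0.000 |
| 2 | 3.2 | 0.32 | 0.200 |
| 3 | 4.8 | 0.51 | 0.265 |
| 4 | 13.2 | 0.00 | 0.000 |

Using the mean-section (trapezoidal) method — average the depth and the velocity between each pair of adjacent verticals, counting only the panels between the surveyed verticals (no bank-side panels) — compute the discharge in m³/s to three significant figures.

Panel 1-2: Δb = 3.2 m, d̄ = (0.00+0.32)/2 = 0.16, v̄ = (0.000+0.200)/2 = 0.1 → q = 3.2×0.16×0.1 = 0.05120 m³/s
Panel 2-3: Δb = 1.6 m, d̄ = (0.32+0.51)/2 = 0.415, v̄ = (0.200+0.265)/2 = 0.2325 → q = 1.6×0.415×0.2325 = 0.1544 m³/s
Panel 3-4: Δb = 8.4 m, d̄ = (0.51+0.00)/2 = 0.255, v̄ = (0.265+0.000)/2 = 0.1325 → q = 8.4×0.255×0.1325 = 0.2838 m³/s
Q = Σ q = 0.4894 m³/s

0.489 m³/s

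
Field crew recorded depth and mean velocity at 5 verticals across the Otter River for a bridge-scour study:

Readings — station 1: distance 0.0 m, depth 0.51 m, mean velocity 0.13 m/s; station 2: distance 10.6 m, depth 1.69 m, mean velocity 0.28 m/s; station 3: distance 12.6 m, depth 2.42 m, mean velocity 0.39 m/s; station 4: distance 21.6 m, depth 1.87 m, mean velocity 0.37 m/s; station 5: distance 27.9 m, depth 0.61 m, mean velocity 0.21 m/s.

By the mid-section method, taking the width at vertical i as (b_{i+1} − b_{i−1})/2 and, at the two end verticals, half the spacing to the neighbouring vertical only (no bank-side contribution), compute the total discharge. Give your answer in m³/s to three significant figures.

w_1 = (10.6 − 0.0)/2 = 5.3 m; q_1 = 0.13 × 0.51 × 5.3 = 0.3514 m³/s
w_2 = (12.6 − 0.0)/2 = 6.3 m; q_2 = 0.28 × 1.69 × 6.3 = 2.981 m³/s
w_3 = (21.6 − 10.6)/2 = 5.5 m; q_3 = 0.39 × 2.42 × 5.5 = 5.191 m³/s
w_4 = (27.9 − 12.6)/2 = 7.65 m; q_4 = 0.37 × 1.87 × 7.65 = 5.293 m³/s
w_5 = (27.9 − 21.6)/2 = 3.15 m; q_5 = 0.21 × 0.61 × 3.15 = 0.4035 m³/s
Q = Σ qᵢ = 14.22 m³/s

14.2 m³/s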